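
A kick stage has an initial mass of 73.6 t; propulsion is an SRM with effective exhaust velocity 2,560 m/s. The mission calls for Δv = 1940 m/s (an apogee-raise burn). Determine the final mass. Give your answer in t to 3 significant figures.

m₀/m_f = exp(Δv / v_e) = exp(1940 / 2560.0) = exp(0.7578) = 2.1336.
m_f = m₀ / 2.1336 = 73.6 / 2.1336 = 34.4957 t.

final mass ≈ 34.5 t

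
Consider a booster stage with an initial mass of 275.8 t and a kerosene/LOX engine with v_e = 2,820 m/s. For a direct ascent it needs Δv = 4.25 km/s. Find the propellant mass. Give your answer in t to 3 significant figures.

propellant mass ≈ 215 t

m₀/m_f = exp(Δv / v_e) = exp(4250 / 2820.0) = exp(1.5071) = 4.5136.
m_f = 275.8 / 4.5136 = 61.1042 t, so propellant = m₀ − m_f = 275.8 − 61.1042 = 214.6958 t.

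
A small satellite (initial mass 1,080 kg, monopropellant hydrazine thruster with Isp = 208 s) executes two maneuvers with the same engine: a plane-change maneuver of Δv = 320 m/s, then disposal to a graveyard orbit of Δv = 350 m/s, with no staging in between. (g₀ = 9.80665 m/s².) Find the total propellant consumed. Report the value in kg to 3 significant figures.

total propellant consumed ≈ 302 kg

v_e = Isp · g₀ = 208 × 9.80665 = 2039.8 m/s.
After the first burn: m = 1080 × exp(−320/2039.8) = 1080 × 0.85481 = 923.195 kg.
After the second burn: m = 923.195 × exp(−350/2039.8) = 923.195 × 0.84233 = 777.635 kg.
Total propellant = m₀ − m_final = 1080 − 777.635 = 302.365 kg.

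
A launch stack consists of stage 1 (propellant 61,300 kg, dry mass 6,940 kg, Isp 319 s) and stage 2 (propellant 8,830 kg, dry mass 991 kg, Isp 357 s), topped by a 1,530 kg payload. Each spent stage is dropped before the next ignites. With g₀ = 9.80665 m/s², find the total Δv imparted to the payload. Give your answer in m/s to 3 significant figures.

Δv ≈ 9870 m/s

Ignition mass of stage 1 = 61,300+6,940 + 8,830+991 + 1,530 = 79,591 kg.
Stage 1: m₀ = 79,591 kg, m_f = 79,591 − 61,300 = 18,291 kg; Δv = 319×9.80665×ln(4.351) = 3128.3×1.4705 ≈ 4600 m/s.
Stage 2: m₀ = 11,351 kg, m_f = 11,351 − 8,830 = 2,521 kg; Δv = 357×9.80665×ln(4.503) = 3501.0×1.5047 ≈ 5268 m/s.
Total Δv = 4600 + 5268 = 9868 m/s.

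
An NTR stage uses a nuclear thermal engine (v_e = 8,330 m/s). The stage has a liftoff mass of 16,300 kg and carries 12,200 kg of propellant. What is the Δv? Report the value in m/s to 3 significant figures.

m_f = m₀ − m_prop = 16,300 − 12,200 = 4,100 kg.
Δv = v_e · ln(m₀/m_f) = 8330.0 × ln(3.976) = 8330.0 × 1.3802 ≈ 11496.9 m/s.

Δv ≈ 11500 m/s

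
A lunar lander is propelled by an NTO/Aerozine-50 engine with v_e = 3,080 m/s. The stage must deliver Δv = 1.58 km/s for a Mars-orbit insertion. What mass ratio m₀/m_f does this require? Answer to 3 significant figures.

Using Δv = v_e ln(m₀/m_f): m₀/m_f = exp(Δv / v_e) = exp(1580 / 3080.0) = exp(0.5130) = 1.6703.

mass ratio ≈ 1.67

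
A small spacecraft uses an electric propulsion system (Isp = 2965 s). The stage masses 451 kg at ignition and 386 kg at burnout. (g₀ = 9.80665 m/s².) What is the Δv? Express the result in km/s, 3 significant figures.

Δv ≈ 4.53 km/s

v_e = Isp · g₀ = 2965 × 9.80665 = 29076.7 m/s.
Δv = v_e · ln(m₀/m_f) = 29076.7 × ln(1.168) = 29076.7 × 0.1556 ≈ 4525.2 m/s.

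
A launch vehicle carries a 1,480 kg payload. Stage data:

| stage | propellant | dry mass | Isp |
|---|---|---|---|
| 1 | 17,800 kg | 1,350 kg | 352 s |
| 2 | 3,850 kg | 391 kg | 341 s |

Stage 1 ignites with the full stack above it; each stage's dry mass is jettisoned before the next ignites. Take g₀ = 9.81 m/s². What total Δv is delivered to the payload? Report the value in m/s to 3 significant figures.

Δv ≈ 8080 m/s

Ignition mass of stage 1 = 17,800+1,350 + 3,850+391 + 1,480 = 24,871 kg.
Stage 1: m₀ = 24,871 kg, m_f = 24,871 − 17,800 = 7,071 kg; Δv = 352×9.81×ln(3.517) = 3453.1×1.2577 ≈ 4343 m/s.
Stage 2: m₀ = 5,721 kg, m_f = 5,721 − 3,850 = 1,871 kg; Δv = 341×9.81×ln(3.058) = 3345.2×1.1177 ≈ 3739 m/s.
Total Δv = 4343 + 3739 = 8082 m/s.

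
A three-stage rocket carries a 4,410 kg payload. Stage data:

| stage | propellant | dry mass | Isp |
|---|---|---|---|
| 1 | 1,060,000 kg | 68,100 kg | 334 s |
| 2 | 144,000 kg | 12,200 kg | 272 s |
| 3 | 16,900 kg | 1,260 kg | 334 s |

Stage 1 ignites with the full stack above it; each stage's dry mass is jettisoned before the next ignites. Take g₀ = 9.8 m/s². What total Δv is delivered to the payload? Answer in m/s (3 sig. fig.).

Δv ≈ 14300 m/s

Ignition mass of stage 1 = 1,060,000+68,100 + 144,000+12,200 + 16,900+1,260 + 4,410 = 1,306,870 kg.
Stage 1: m₀ = 1,306,870 kg, m_f = 1,306,870 − 1,060,000 = 246,870 kg; Δv = 334×9.8×ln(5.294) = 3273.2×1.6665 ≈ 5455 m/s.
Stage 2: m₀ = 178,770 kg, m_f = 178,770 − 144,000 = 34,770 kg; Δv = 272×9.8×ln(5.142) = 2665.6×1.6373 ≈ 4365 m/s.
Stage 3: m₀ = 22,570 kg, m_f = 22,570 − 16,900 = 5,670 kg; Δv = 334×9.8×ln(3.981) = 3273.2×1.3814 ≈ 4522 m/s.
Total Δv = 5455 + 4365 + 4522 = 14342 m/s.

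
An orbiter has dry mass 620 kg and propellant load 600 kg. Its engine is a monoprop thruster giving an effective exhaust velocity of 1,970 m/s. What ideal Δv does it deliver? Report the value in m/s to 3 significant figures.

m₀ = m_dry + m_prop = 620 + 600 = 1,220 kg.
Rocket equation: Δv = v_e · ln(m₀/m_f) = 1970.0 × ln(1.968) = 1970.0 × 0.6769 ≈ 1333.5 m/s.

Δv ≈ 1330 m/s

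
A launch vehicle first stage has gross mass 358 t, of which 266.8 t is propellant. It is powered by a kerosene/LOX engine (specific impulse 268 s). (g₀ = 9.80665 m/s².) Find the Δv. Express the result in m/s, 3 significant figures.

v_e = Isp · g₀ = 268 × 9.80665 = 2628.2 m/s.
m_f = m₀ − m_prop = 358 − 266.8 = 91.2 t.
From the ideal rocket equation, Δv = v_e · ln(m₀/m_f) = 2628.2 × ln(3.925) = 2628.2 × 1.3675 ≈ 3594.0 m/s.

Δv ≈ 3590 m/s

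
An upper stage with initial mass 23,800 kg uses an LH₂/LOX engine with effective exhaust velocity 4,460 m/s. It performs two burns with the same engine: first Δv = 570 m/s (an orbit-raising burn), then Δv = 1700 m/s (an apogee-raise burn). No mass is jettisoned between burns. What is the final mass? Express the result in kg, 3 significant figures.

After the first burn: m = 23800 × exp(−570/4460.0) = 23800 × 0.88003 = 20,944.7 kg.
After the second burn: m = 20,944.7 × exp(−1700/4460.0) = 20,944.7 × 0.68306 = 14,306.5 kg.

final mass ≈ 14300 kg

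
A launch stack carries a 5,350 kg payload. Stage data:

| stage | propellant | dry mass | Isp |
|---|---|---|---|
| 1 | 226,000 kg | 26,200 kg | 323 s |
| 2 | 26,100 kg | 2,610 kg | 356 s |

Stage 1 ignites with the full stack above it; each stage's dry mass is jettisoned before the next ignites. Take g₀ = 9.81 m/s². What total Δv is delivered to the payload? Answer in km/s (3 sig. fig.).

Δv ≈ 10.0 km/s

Ignition mass of stage 1 = 226,000+26,200 + 26,100+2,610 + 5,350 = 286,260 kg.
Stage 1: m₀ = 286,260 kg, m_f = 286,260 − 226,000 = 60,260 kg; Δv = 323×9.81×ln(4.75) = 3168.6×1.5582 ≈ 4937 m/s.
Stage 2: m₀ = 34,060 kg, m_f = 34,060 − 26,100 = 7,960 kg; Δv = 356×9.81×ln(4.279) = 3492.4×1.4537 ≈ 5077 m/s.
Total Δv = 4937 + 5077 = 10014 m/s.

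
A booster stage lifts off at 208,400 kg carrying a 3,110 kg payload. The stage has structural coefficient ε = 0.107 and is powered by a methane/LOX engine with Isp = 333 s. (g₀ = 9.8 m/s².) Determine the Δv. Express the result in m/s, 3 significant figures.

Δv ≈ 6910 m/s

Stage wet mass = m₀ − payload = 208,400 − 3,110 = 205,290 kg.
Stage dry mass = ε × stage wet mass = 0.107 × 205,290 = 21,966 kg.
Burnout mass m_f = stage dry + payload = 21,966 + 3,110 = 25,076 kg.
v_e = Isp · g₀ = 333 × 9.8 = 3263.4 m/s.
Rocket equation: Δv = v_e · ln(208,400/25,076) = 3263.4 × ln(8.311) = 3263.4 × 2.1175 ≈ 6910 m/s.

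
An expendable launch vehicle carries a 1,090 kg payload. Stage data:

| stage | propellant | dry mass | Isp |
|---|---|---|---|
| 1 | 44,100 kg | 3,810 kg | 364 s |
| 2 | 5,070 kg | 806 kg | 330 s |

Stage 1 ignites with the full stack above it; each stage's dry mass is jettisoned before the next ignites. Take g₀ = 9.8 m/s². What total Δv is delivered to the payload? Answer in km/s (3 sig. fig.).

Ignition mass of stage 1 = 44,100+3,810 + 5,070+806 + 1,090 = 54,876 kg.
Stage 1: m₀ = 54,876 kg, m_f = 54,876 − 44,100 = 10,776 kg; Δv = 364×9.8×ln(5.092) = 3567.2×1.6278 ≈ 5807 m/s.
Stage 2: m₀ = 6,966 kg, m_f = 6,966 − 5,070 = 1,896 kg; Δv = 330×9.8×ln(3.674) = 3234.0×1.3013 ≈ 4208 m/s.
Total Δv = 5807 + 4208 = 10015 m/s.

Δv ≈ 10.0 km/s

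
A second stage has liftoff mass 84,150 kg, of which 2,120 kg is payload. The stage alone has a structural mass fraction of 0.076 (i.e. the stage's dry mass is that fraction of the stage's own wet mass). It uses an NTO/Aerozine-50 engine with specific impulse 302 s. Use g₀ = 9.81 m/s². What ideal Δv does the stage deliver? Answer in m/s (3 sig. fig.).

Δv ≈ 6840 m/s

Stage wet mass = m₀ − payload = 84,150 − 2,120 = 82,030 kg.
Stage dry mass = ε × stage wet mass = 0.076 × 82,030 = 6,234.28 kg.
Burnout mass m_f = stage dry + payload = 6,234.28 + 2,120 = 8,354.28 kg.
v_e = Isp · g₀ = 302 × 9.81 = 2962.6 m/s.
Δv = v_e · ln(84,150/8,354.28) = 2962.6 × ln(10.07) = 2962.6 × 2.3098 ≈ 6843 m/s.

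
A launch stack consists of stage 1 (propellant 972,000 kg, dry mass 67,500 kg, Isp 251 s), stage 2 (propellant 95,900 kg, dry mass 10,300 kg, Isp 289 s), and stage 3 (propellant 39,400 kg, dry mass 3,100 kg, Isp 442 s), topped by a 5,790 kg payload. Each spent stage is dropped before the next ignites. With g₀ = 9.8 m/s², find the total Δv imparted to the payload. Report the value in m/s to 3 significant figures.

Ignition mass of stage 1 = 972,000+67,500 + 95,900+10,300 + 39,400+3,100 + 5,790 = 1,193,990 kg.
Stage 1: m₀ = 1,193,990 kg, m_f = 1,193,990 − 972,000 = 221,990 kg; Δv = 251×9.8×ln(5.379) = 2459.8×1.6824 ≈ 4138 m/s.
Stage 2: m₀ = 154,490 kg, m_f = 154,490 − 95,900 = 58,590 kg; Δv = 289×9.8×ln(2.637) = 2832.2×0.9696 ≈ 2746 m/s.
Stage 3: m₀ = 48,290 kg, m_f = 48,290 − 39,400 = 8,890 kg; Δv = 442×9.8×ln(5.432) = 4331.6×1.6923 ≈ 7330 m/s.
Total Δv = 4138 + 2746 + 7330 = 14214 m/s.

Δv ≈ 14200 m/s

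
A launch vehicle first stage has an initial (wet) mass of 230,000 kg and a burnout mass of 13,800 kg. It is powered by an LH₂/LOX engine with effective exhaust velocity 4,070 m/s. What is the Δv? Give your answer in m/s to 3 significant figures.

Δv ≈ 11500 m/s

Δv = v_e · ln(m₀/m_f) = 4070.0 × ln(16.67) = 4070.0 × 2.8134 ≈ 11450.6 m/s.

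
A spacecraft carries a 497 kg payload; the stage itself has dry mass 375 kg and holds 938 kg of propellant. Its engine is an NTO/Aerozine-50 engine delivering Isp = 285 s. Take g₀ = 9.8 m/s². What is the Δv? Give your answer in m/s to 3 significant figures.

Δv ≈ 2040 m/s

v_e = Isp · g₀ = 285 × 9.8 = 2793.0 m/s.
m₀ = payload + dry + propellant = 497 + 375 + 938 = 1,810 kg.
m_f = payload + dry = 497 + 375 = 872 kg.
Δv = v_e · ln(m₀/m_f) = 2793.0 × ln(2.076) = 2793.0 × 0.7303 ≈ 2039.7 m/s.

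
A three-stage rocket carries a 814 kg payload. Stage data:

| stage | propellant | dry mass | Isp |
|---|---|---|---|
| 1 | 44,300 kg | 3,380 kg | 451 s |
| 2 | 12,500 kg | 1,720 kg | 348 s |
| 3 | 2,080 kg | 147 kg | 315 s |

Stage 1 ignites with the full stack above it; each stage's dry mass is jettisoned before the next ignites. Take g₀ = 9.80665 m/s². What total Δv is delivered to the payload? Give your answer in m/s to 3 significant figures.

Δv ≈ 13000 m/s

Ignition mass of stage 1 = 44,300+3,380 + 12,500+1,720 + 2,080+147 + 814 = 64,941 kg.
Stage 1: m₀ = 64,941 kg, m_f = 64,941 − 44,300 = 20,641 kg; Δv = 451×9.80665×ln(3.146) = 4422.8×1.1462 ≈ 5069 m/s.
Stage 2: m₀ = 17,261 kg, m_f = 17,261 − 12,500 = 4,761 kg; Δv = 348×9.80665×ln(3.625) = 3412.7×1.2880 ≈ 4396 m/s.
Stage 3: m₀ = 3,041 kg, m_f = 3,041 − 2,080 = 961 kg; Δv = 315×9.80665×ln(3.164) = 3089.1×1.1520 ≈ 3559 m/s.
Total Δv = 5069 + 4396 + 3559 = 13024 m/s.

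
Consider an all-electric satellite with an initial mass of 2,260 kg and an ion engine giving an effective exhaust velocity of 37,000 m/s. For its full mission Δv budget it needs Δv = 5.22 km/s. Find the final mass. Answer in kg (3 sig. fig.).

From the ideal rocket equation, m₀/m_f = exp(Δv / v_e) = exp(5220 / 37000.0) = exp(0.1411) = 1.1515.
m_f = m₀ / 1.1515 = 2,260 / 1.1515 = 1,962.66 kg.

final mass ≈ 1960 kg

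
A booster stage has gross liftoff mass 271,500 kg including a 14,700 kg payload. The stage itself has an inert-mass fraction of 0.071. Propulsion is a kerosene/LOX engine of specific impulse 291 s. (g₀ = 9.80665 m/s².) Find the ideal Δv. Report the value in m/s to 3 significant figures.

Stage wet mass = m₀ − payload = 271,500 − 14,700 = 256,800 kg.
Stage dry mass = ε × stage wet mass = 0.071 × 256,800 = 18,232.8 kg.
Burnout mass m_f = stage dry + payload = 18,232.8 + 14,700 = 32,932.8 kg.
v_e = Isp · g₀ = 291 × 9.80665 = 2853.7 m/s.
By the Tsiolkovsky rocket equation, Δv = v_e · ln(271,500/32,932.8) = 2853.7 × ln(8.244) = 2853.7 × 2.1095 ≈ 6020 m/s.

Δv ≈ 6020 m/s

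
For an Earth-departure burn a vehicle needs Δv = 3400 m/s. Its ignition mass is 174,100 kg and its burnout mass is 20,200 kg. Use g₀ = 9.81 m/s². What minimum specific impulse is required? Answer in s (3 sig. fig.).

ln(m₀/m_f) = ln(174100/20200) = ln(8.619) = 2.1539.
v_e = Δv / ln(m₀/m_f) = 3400 / 2.1539 = 1578.5 m/s.
Isp = v_e / g₀ = 1578.5 / 9.81 = 160.9 s.

Isp ≈ 161 s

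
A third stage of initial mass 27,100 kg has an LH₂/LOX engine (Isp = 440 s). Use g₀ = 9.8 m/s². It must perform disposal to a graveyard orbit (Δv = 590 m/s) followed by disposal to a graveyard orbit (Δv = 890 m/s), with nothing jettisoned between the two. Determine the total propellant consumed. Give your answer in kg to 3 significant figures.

v_e = Isp · g₀ = 440 × 9.8 = 4312.0 m/s.
After the first burn: m = 27100 × exp(−590/4312.0) = 27100 × 0.87212 = 23,634.5 kg.
After the second burn: m = 23,634.5 × exp(−890/4312.0) = 23,634.5 × 0.81351 = 19,226.9 kg.
Total propellant = m₀ − m_final = 27100 − 19,226.9 = 7,873.1 kg.

total propellant consumed ≈ 7870 kg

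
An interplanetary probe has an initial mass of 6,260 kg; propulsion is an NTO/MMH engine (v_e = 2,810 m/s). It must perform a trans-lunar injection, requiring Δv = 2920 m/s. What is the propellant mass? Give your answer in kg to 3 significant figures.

propellant mass ≈ 4050 kg

Using Δv = v_e ln(m₀/m_f): m₀/m_f = exp(Δv / v_e) = exp(2920 / 2810.0) = exp(1.0391) = 2.8268.
m_f = 6,260 / 2.8268 = 2,214.52 kg, so propellant = m₀ − m_f = 6,260 − 2,214.52 = 4,045.48 kg.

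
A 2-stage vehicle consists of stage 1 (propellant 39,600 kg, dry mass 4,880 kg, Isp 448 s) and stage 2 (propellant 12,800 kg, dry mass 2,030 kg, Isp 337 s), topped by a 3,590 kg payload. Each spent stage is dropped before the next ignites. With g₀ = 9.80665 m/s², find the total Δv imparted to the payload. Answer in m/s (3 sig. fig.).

Ignition mass of stage 1 = 39,600+4,880 + 12,800+2,030 + 3,590 = 62,900 kg.
Stage 1: m₀ = 62,900 kg, m_f = 62,900 − 39,600 = 23,300 kg; Δv = 448×9.80665×ln(2.7) = 4393.4×0.9931 ≈ 4363 m/s.
Stage 2: m₀ = 18,420 kg, m_f = 18,420 − 12,800 = 5,620 kg; Δv = 337×9.80665×ln(3.278) = 3304.8×1.1871 ≈ 3923 m/s.
Total Δv = 4363 + 3923 = 8286 m/s.

Δv ≈ 8290 m/s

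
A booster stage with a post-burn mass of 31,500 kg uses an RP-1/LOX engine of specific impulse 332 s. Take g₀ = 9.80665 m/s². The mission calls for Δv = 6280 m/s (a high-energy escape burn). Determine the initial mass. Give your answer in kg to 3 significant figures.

v_e = Isp · g₀ = 332 × 9.80665 = 3255.8 m/s.
Rocket equation: m₀/m_f = exp(Δv / v_e) = exp(6280 / 3255.8) = exp(1.9289) = 6.8817.
m₀ = m_f × 6.8817 = 31,500 × 6.8817 = 216,774 kg.

initial mass ≈ 217000 kg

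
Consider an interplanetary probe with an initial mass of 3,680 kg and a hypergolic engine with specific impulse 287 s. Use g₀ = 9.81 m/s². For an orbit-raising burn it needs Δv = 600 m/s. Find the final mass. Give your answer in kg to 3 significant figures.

final mass ≈ 2970 kg

v_e = Isp · g₀ = 287 × 9.81 = 2815.5 m/s.
By the Tsiolkovsky rocket equation, m₀/m_f = exp(Δv / v_e) = exp(600 / 2815.5) = exp(0.2131) = 1.2375.
m_f = m₀ / 1.2375 = 3,680 / 1.2375 = 2,973.74 kg.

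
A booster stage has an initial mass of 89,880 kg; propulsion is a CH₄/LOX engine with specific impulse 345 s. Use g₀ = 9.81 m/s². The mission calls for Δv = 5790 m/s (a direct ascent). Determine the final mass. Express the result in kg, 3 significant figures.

final mass ≈ 16200 kg

v_e = Isp · g₀ = 345 × 9.81 = 3384.5 m/s.
m₀/m_f = exp(Δv / v_e) = exp(5790 / 3384.5) = exp(1.7108) = 5.5332.
m_f = m₀ / 5.5332 = 89,880 / 5.5332 = 16,243.8 kg.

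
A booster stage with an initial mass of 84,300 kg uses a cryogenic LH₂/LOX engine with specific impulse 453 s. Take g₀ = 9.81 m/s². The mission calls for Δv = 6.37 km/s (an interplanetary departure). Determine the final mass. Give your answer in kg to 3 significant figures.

v_e = Isp · g₀ = 453 × 9.81 = 4443.9 m/s.
m₀/m_f = exp(Δv / v_e) = exp(6370 / 4443.9) = exp(1.4334) = 4.1930.
m_f = m₀ / 4.1930 = 84,300 / 4.1930 = 20,104.9 kg.

final mass ≈ 20100 kg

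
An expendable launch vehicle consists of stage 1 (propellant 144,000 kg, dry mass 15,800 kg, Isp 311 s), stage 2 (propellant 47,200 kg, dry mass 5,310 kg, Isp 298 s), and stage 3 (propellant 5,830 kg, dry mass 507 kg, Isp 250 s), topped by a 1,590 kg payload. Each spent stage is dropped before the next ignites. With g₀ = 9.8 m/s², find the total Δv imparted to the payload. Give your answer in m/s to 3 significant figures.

Δv ≈ 10900 m/s

Ignition mass of stage 1 = 144,000+15,800 + 47,200+5,310 + 5,830+507 + 1,590 = 220,237 kg.
Stage 1: m₀ = 220,237 kg, m_f = 220,237 − 144,000 = 76,237 kg; Δv = 311×9.8×ln(2.889) = 3047.8×1.0609 ≈ 3233 m/s.
Stage 2: m₀ = 60,437 kg, m_f = 60,437 − 47,200 = 13,237 kg; Δv = 298×9.8×ln(4.566) = 2920.4×1.5186 ≈ 4435 m/s.
Stage 3: m₀ = 7,927 kg, m_f = 7,927 − 5,830 = 2,097 kg; Δv = 250×9.8×ln(3.78) = 2450.0×1.3298 ≈ 3258 m/s.
Total Δv = 3233 + 4435 + 3258 = 10926 m/s.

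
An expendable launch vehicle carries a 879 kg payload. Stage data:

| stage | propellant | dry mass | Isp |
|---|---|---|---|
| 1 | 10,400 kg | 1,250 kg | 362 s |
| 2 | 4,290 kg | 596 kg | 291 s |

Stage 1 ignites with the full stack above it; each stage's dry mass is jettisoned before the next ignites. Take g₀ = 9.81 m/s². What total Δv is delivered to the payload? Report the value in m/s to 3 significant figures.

Ignition mass of stage 1 = 10,400+1,250 + 4,290+596 + 879 = 17,415 kg.
Stage 1: m₀ = 17,415 kg, m_f = 17,415 − 10,400 = 7,015 kg; Δv = 362×9.81×ln(2.483) = 3551.2×0.9093 ≈ 3229 m/s.
Stage 2: m₀ = 5,765 kg, m_f = 5,765 − 4,290 = 1,475 kg; Δv = 291×9.81×ln(3.908) = 2854.7×1.3631 ≈ 3891 m/s.
Total Δv = 3229 + 3891 = 7120 m/s.

Δv ≈ 7120 m/s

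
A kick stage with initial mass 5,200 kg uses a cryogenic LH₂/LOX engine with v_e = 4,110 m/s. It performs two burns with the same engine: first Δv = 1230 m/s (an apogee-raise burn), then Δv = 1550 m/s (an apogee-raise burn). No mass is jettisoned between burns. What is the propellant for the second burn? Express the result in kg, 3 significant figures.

After the first burn: m = 5200 × exp(−1230/4110.0) = 5200 × 0.74136 = 3,855.07 kg.
After the second burn: m = 3,855.07 × exp(−1550/4110.0) = 3,855.07 × 0.68583 = 2,643.92 kg.
Second-burn propellant = 3,855.07 − 2,643.92 = 1,211.15 kg.

propellant for the second burn ≈ 1210 kg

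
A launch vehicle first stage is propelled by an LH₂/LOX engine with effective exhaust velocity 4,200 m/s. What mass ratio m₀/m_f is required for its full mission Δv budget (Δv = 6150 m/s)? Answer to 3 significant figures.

mass ratio ≈ 4.32

m₀/m_f = exp(Δv / v_e) = exp(6150 / 4200.0) = exp(1.4643) = 4.3245.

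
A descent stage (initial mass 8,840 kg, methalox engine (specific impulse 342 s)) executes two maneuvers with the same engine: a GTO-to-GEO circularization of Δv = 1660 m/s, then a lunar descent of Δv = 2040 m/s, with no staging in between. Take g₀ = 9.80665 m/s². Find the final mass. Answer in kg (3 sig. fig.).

final mass ≈ 2930 kg

v_e = Isp · g₀ = 342 × 9.80665 = 3353.9 m/s.
After the first burn: m = 8840 × exp(−1660/3353.9) = 8840 × 0.60960 = 5,388.86 kg.
After the second burn: m = 5,388.86 × exp(−2040/3353.9) = 5,388.86 × 0.54430 = 2,933.16 kg.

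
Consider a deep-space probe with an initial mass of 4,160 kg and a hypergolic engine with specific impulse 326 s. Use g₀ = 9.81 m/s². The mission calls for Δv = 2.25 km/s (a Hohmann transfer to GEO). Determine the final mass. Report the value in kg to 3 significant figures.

final mass ≈ 2060 kg

v_e = Isp · g₀ = 326 × 9.81 = 3198.1 m/s.
Rocket equation: m₀/m_f = exp(Δv / v_e) = exp(2250 / 3198.1) = exp(0.7036) = 2.0209.
m_f = m₀ / 2.0209 = 4,160 / 2.0209 = 2,058.49 kg.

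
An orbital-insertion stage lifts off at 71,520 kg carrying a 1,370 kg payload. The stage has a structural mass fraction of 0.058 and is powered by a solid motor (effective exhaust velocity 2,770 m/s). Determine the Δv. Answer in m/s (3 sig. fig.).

Stage wet mass = m₀ − payload = 71,520 − 1,370 = 70,150 kg.
Stage dry mass = ε × stage wet mass = 0.058 × 70,150 = 4,068.7 kg.
Burnout mass m_f = stage dry + payload = 4,068.7 + 1,370 = 5,438.7 kg.
From the ideal rocket equation, Δv = v_e · ln(71,520/5,438.7) = 2770.0 × ln(13.15) = 2770.0 × 2.5764 ≈ 7137 m/s.

Δv ≈ 7140 m/s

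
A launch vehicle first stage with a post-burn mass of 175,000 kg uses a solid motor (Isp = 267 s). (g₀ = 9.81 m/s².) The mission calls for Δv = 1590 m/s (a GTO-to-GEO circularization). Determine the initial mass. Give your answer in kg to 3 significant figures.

v_e = Isp · g₀ = 267 × 9.81 = 2619.3 m/s.
From the ideal rocket equation, m₀/m_f = exp(Δv / v_e) = exp(1590 / 2619.3) = exp(0.6070) = 1.8350.
m₀ = m_f × 1.8350 = 175,000 × 1.8350 = 321,125 kg.

initial mass ≈ 321000 kg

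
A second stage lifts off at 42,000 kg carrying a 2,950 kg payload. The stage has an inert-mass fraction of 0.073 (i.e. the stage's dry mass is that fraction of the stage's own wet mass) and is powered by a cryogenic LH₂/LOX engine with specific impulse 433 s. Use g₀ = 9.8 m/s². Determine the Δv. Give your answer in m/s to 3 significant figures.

Stage wet mass = m₀ − payload = 42,000 − 2,950 = 39,050 kg.
Stage dry mass = ε × stage wet mass = 0.073 × 39,050 = 2,850.65 kg.
Burnout mass m_f = stage dry + payload = 2,850.65 + 2,950 = 5,800.65 kg.
v_e = Isp · g₀ = 433 × 9.8 = 4243.4 m/s.
Δv = v_e · ln(42,000/5,800.65) = 4243.4 × ln(7.241) = 4243.4 × 1.9797 ≈ 8401 m/s.

Δv ≈ 8400 m/s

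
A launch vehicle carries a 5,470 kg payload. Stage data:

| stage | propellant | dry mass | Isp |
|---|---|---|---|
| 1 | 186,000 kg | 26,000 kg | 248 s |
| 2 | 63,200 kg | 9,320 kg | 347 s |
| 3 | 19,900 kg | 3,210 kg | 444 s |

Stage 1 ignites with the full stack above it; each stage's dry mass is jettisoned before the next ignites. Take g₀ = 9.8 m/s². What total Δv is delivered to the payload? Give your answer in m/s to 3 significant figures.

Δv ≈ 10700 m/s

Ignition mass of stage 1 = 186,000+26,000 + 63,200+9,320 + 19,900+3,210 + 5,470 = 313,100 kg.
Stage 1: m₀ = 313,100 kg, m_f = 313,100 − 186,000 = 127,100 kg; Δv = 248×9.8×ln(2.463) = 2430.4×0.9015 ≈ 2191 m/s.
Stage 2: m₀ = 101,100 kg, m_f = 101,100 − 63,200 = 37,900 kg; Δv = 347×9.8×ln(2.668) = 3400.6×0.9812 ≈ 3337 m/s.
Stage 3: m₀ = 28,580 kg, m_f = 28,580 − 19,900 = 8,680 kg; Δv = 444×9.8×ln(3.293) = 4351.2×1.1917 ≈ 5185 m/s.
Total Δv = 2191 + 3337 + 5185 = 10713 m/s.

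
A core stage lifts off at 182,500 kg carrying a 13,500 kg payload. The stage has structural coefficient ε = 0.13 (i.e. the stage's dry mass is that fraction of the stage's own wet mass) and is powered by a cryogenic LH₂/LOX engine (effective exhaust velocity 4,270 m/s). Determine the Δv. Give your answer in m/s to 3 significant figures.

Δv ≈ 6990 m/s

Stage wet mass = m₀ − payload = 182,500 − 13,500 = 169,000 kg.
Stage dry mass = ε × stage wet mass = 0.13 × 169,000 = 21,970 kg.
Burnout mass m_f = stage dry + payload = 21,970 + 13,500 = 35,470 kg.
Δv = v_e · ln(182,500/35,470) = 4270.0 × ln(5.145) = 4270.0 × 1.6381 ≈ 6995 m/s.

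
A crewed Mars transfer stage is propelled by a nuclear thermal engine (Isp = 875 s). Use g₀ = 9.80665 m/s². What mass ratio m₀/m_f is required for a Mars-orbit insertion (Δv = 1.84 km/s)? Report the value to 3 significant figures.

v_e = Isp · g₀ = 875 × 9.80665 = 8580.8 m/s.
m₀/m_f = exp(Δv / v_e) = exp(1840 / 8580.8) = exp(0.2144) = 1.2392.

mass ratio ≈ 1.24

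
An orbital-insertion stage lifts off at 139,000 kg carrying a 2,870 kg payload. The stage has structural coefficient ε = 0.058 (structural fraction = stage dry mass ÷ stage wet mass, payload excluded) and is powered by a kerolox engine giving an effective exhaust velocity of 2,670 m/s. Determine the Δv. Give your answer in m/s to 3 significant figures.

Stage wet mass = m₀ − payload = 139,000 − 2,870 = 136,130 kg.
Stage dry mass = ε × stage wet mass = 0.058 × 136,130 = 7,895.54 kg.
Burnout mass m_f = stage dry + payload = 7,895.54 + 2,870 = 10,765.54 kg.
Δv = v_e · ln(139,000/10,765.54) = 2670.0 × ln(12.91) = 2670.0 × 2.5581 ≈ 6830 m/s.

Δv ≈ 6830 m/s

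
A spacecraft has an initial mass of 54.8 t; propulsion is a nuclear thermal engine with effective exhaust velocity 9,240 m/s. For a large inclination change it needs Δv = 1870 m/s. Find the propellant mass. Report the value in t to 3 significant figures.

propellant mass ≈ 10.0 t

m₀/m_f = exp(Δv / v_e) = exp(1870 / 9240.0) = exp(0.2024) = 1.2243.
m_f = 54.8 / 1.2243 = 44.7603 t, so propellant = m₀ − m_f = 54.8 − 44.7603 = 10.0397 t.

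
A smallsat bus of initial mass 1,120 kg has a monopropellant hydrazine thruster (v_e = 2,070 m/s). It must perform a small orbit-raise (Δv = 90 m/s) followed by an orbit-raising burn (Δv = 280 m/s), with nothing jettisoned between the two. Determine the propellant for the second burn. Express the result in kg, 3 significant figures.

After the first burn: m = 1120 × exp(−90/2070.0) = 1120 × 0.95745 = 1,072.34 kg.
After the second burn: m = 1,072.34 × exp(−280/2070.0) = 1,072.34 × 0.87348 = 936.668 kg.
Second-burn propellant = 1,072.34 − 936.668 = 135.672 kg.

propellant for the second burn ≈ 136 kg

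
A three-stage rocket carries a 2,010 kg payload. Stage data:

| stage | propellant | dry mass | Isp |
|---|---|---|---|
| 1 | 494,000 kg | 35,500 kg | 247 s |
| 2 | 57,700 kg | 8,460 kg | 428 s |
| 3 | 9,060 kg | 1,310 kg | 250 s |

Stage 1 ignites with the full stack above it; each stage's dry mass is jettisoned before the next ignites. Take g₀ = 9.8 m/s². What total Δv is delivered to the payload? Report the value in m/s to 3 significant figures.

Δv ≈ 12800 m/s

Ignition mass of stage 1 = 494,000+35,500 + 57,700+8,460 + 9,060+1,310 + 2,010 = 608,040 kg.
Stage 1: m₀ = 608,040 kg, m_f = 608,040 − 494,000 = 114,040 kg; Δv = 247×9.8×ln(5.332) = 2420.6×1.6737 ≈ 4051 m/s.
Stage 2: m₀ = 78,540 kg, m_f = 78,540 − 57,700 = 20,840 kg; Δv = 428×9.8×ln(3.769) = 4194.4×1.3267 ≈ 5565 m/s.
Stage 3: m₀ = 12,380 kg, m_f = 12,380 − 9,060 = 3,320 kg; Δv = 250×9.8×ln(3.729) = 2450.0×1.3161 ≈ 3224 m/s.
Total Δv = 4051 + 5565 + 3224 = 12840 m/s.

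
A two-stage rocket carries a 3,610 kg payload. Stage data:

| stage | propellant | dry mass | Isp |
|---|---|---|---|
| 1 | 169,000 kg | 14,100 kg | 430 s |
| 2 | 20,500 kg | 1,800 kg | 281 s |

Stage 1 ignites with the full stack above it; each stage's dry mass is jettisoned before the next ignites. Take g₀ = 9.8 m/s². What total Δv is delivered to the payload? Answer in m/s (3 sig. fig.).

Δv ≈ 11300 m/s

Ignition mass of stage 1 = 169,000+14,100 + 20,500+1,800 + 3,610 = 209,010 kg.
Stage 1: m₀ = 209,010 kg, m_f = 209,010 − 169,000 = 40,010 kg; Δv = 430×9.8×ln(5.224) = 4214.0×1.6533 ≈ 6967 m/s.
Stage 2: m₀ = 25,910 kg, m_f = 25,910 − 20,500 = 5,410 kg; Δv = 281×9.8×ln(4.789) = 2753.8×1.5664 ≈ 4313 m/s.
Total Δv = 6967 + 4313 = 11280 m/s.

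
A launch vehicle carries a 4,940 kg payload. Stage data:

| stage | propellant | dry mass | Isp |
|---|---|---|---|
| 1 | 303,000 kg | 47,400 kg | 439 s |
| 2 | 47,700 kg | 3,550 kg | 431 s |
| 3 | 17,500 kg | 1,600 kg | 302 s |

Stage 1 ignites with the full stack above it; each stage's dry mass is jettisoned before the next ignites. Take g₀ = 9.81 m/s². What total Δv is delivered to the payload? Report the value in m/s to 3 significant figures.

Δv ≈ 13500 m/s

Ignition mass of stage 1 = 303,000+47,400 + 47,700+3,550 + 17,500+1,600 + 4,940 = 425,690 kg.
Stage 1: m₀ = 425,690 kg, m_f = 425,690 − 303,000 = 122,690 kg; Δv = 439×9.81×ln(3.47) = 4306.6×1.2441 ≈ 5358 m/s.
Stage 2: m₀ = 75,290 kg, m_f = 75,290 − 47,700 = 27,590 kg; Δv = 431×9.81×ln(2.729) = 4228.1×1.0039 ≈ 4245 m/s.
Stage 3: m₀ = 24,040 kg, m_f = 24,040 − 17,500 = 6,540 kg; Δv = 302×9.81×ln(3.676) = 2962.6×1.3018 ≈ 3857 m/s.
Total Δv = 5358 + 4245 + 3857 = 13460 m/s.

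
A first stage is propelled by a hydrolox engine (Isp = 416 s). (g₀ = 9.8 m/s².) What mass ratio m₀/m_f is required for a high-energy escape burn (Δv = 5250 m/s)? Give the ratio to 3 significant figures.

mass ratio ≈ 3.62

v_e = Isp · g₀ = 416 × 9.8 = 4076.8 m/s.
From the ideal rocket equation, m₀/m_f = exp(Δv / v_e) = exp(5250 / 4076.8) = exp(1.2878) = 3.6247.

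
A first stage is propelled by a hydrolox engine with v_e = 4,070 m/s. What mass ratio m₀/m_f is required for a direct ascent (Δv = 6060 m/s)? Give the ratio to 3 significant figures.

mass ratio ≈ 4.43

m₀/m_f = exp(Δv / v_e) = exp(6060 / 4070.0) = exp(1.4889) = 4.4324.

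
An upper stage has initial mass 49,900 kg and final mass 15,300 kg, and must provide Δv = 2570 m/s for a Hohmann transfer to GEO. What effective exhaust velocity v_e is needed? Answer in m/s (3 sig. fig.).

v_e ≈ 2170 m/s

ln(m₀/m_f) = ln(49900/15300) = ln(3.261) = 1.1822.
Using Δv = v_e ln(m₀/m_f): v_e = Δv / ln(m₀/m_f) = 2570 / 1.1822 = 2174.0 m/s.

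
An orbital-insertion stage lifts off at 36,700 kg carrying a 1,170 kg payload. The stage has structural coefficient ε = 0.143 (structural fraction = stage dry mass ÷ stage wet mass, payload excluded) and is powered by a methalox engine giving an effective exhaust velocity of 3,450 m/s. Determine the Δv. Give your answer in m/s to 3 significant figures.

Stage wet mass = m₀ − payload = 36,700 − 1,170 = 35,530 kg.
Stage dry mass = ε × stage wet mass = 0.143 × 35,530 = 5,080.79 kg.
Burnout mass m_f = stage dry + payload = 5,080.79 + 1,170 = 6,250.79 kg.
Rocket equation: Δv = v_e · ln(36,700/6,250.79) = 3450.0 × ln(5.871) = 3450.0 × 1.7701 ≈ 6107 m/s.

Δv ≈ 6110 m/s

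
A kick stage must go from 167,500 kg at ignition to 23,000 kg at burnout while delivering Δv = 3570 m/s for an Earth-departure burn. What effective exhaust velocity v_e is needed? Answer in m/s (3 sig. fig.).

v_e ≈ 1800 m/s

ln(m₀/m_f) = ln(167500/23000) = ln(7.283) = 1.9855.
Rocket equation: v_e = Δv / ln(m₀/m_f) = 3570 / 1.9855 = 1798.0 m/s.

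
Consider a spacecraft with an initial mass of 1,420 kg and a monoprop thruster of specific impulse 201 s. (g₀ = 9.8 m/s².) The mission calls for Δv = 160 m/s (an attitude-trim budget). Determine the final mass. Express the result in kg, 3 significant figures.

final mass ≈ 1310 kg

v_e = Isp · g₀ = 201 × 9.8 = 1969.8 m/s.
m₀/m_f = exp(Δv / v_e) = exp(160 / 1969.8) = exp(0.0812) = 1.0846.
m_f = m₀ / 1.0846 = 1,420 / 1.0846 = 1,309.24 kg.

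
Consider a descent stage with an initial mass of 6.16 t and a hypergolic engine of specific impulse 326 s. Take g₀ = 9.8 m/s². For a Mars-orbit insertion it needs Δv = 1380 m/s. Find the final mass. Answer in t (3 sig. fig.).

final mass ≈ 4.00 t

v_e = Isp · g₀ = 326 × 9.8 = 3194.8 m/s.
From the ideal rocket equation, m₀/m_f = exp(Δv / v_e) = exp(1380 / 3194.8) = exp(0.4320) = 1.5403.
m_f = m₀ / 1.5403 = 6.16 / 1.5403 = 3.99922 t.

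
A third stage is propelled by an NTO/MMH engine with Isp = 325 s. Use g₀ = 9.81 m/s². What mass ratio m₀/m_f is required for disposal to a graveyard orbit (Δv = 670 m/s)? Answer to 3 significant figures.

mass ratio ≈ 1.23

v_e = Isp · g₀ = 325 × 9.81 = 3188.2 m/s.
From the ideal rocket equation, m₀/m_f = exp(Δv / v_e) = exp(670 / 3188.2) = exp(0.2101) = 1.2339.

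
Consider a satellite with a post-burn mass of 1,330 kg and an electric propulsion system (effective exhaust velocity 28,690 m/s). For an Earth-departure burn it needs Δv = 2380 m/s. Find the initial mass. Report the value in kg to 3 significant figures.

initial mass ≈ 1450 kg

By the Tsiolkovsky rocket equation, m₀/m_f = exp(Δv / v_e) = exp(2380 / 28690.0) = exp(0.0830) = 1.0865.
m₀ = m_f × 1.0865 = 1,330 × 1.0865 = 1,445.05 kg.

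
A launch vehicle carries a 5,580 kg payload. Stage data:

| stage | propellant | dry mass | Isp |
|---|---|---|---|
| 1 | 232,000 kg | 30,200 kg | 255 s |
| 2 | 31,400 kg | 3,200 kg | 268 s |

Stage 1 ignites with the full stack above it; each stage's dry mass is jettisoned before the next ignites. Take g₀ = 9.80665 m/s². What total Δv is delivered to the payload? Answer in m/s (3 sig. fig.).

Ignition mass of stage 1 = 232,000+30,200 + 31,400+3,200 + 5,580 = 302,380 kg.
Stage 1: m₀ = 302,380 kg, m_f = 302,380 − 232,000 = 70,380 kg; Δv = 255×9.80665×ln(4.296) = 2500.7×1.4578 ≈ 3645 m/s.
Stage 2: m₀ = 40,180 kg, m_f = 40,180 − 31,400 = 8,780 kg; Δv = 268×9.80665×ln(4.576) = 2628.2×1.5209 ≈ 3997 m/s.
Total Δv = 3645 + 3997 = 7642 m/s.

Δv ≈ 7640 m/s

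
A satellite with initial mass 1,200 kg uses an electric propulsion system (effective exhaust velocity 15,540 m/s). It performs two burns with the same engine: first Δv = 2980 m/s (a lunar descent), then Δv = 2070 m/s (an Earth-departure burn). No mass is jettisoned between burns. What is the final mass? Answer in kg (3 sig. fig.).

After the first burn: m = 1200 × exp(−2980/15540.0) = 1200 × 0.82550 = 990.6 kg.
After the second burn: m = 990.6 × exp(−2070/15540.0) = 990.6 × 0.87529 = 867.062 kg.

final mass ≈ 867 kg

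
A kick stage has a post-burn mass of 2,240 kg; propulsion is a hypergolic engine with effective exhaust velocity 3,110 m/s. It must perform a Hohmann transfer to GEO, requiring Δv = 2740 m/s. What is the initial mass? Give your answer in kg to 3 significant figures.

m₀/m_f = exp(Δv / v_e) = exp(2740 / 3110.0) = exp(0.8810) = 2.4134.
m₀ = m_f × 2.4134 = 2,240 × 2.4134 = 5,406.02 kg.

initial mass ≈ 5410 kg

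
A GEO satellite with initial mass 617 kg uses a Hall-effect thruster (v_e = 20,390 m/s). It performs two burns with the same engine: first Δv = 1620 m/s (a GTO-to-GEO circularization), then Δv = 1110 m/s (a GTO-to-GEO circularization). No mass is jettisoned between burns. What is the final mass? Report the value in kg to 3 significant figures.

final mass ≈ 540 kg

After the first burn: m = 617 × exp(−1620/20390.0) = 617 × 0.92362 = 569.874 kg.
After the second burn: m = 569.874 × exp(−1110/20390.0) = 569.874 × 0.94702 = 539.682 kg.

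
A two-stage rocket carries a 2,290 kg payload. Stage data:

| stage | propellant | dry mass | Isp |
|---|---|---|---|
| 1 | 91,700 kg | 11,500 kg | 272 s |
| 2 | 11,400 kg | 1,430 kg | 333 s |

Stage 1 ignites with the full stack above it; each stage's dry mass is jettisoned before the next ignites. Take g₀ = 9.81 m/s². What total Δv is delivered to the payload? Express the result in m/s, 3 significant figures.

Δv ≈ 8560 m/s

Ignition mass of stage 1 = 91,700+11,500 + 11,400+1,430 + 2,290 = 118,320 kg.
Stage 1: m₀ = 118,320 kg, m_f = 118,320 − 91,700 = 26,620 kg; Δv = 272×9.81×ln(4.445) = 2668.3×1.4917 ≈ 3980 m/s.
Stage 2: m₀ = 15,120 kg, m_f = 15,120 − 11,400 = 3,720 kg; Δv = 333×9.81×ln(4.065) = 3266.7×1.4023 ≈ 4581 m/s.
Total Δv = 3980 + 4581 = 8561 m/s.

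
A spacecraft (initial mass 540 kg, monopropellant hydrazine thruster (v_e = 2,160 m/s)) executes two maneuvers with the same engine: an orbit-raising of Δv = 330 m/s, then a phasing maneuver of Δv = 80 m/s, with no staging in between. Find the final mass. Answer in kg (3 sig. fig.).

final mass ≈ 447 kg

After the first burn: m = 540 × exp(−330/2160.0) = 540 × 0.85832 = 463.493 kg.
After the second burn: m = 463.493 × exp(−80/2160.0) = 463.493 × 0.96364 = 446.64 kg.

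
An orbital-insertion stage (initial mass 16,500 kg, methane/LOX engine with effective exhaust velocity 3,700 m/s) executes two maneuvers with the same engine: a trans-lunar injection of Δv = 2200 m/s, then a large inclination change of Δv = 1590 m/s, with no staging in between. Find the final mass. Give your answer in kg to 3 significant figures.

final mass ≈ 5920 kg

After the first burn: m = 16500 × exp(−2200/3700.0) = 16500 × 0.55179 = 9,104.54 kg.
After the second burn: m = 9,104.54 × exp(−1590/3700.0) = 9,104.54 × 0.65068 = 5,924.14 kg.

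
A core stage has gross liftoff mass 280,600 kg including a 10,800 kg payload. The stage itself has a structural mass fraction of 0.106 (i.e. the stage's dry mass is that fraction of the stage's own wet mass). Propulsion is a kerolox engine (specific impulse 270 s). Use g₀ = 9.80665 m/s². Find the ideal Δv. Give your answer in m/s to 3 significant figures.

Δv ≈ 5200 m/s

Stage wet mass = m₀ − payload = 280,600 − 10,800 = 269,800 kg.
Stage dry mass = ε × stage wet mass = 0.106 × 269,800 = 28,598.8 kg.
Burnout mass m_f = stage dry + payload = 28,598.8 + 10,800 = 39,398.8 kg.
v_e = Isp · g₀ = 270 × 9.80665 = 2647.8 m/s.
By the Tsiolkovsky rocket equation, Δv = v_e · ln(280,600/39,398.8) = 2647.8 × ln(7.122) = 2647.8 × 1.9632 ≈ 5198 m/s.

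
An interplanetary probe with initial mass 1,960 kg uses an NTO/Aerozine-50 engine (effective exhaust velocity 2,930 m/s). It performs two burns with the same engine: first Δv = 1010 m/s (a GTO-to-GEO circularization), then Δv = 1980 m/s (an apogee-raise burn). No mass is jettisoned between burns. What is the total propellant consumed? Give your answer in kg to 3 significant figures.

After the first burn: m = 1960 × exp(−1010/2930.0) = 1960 × 0.70843 = 1,388.52 kg.
After the second burn: m = 1,388.52 × exp(−1980/2930.0) = 1,388.52 × 0.50877 = 706.437 kg.
Total propellant = m₀ − m_final = 1960 − 706.437 = 1,253.563 kg.

total propellant consumed ≈ 1250 kg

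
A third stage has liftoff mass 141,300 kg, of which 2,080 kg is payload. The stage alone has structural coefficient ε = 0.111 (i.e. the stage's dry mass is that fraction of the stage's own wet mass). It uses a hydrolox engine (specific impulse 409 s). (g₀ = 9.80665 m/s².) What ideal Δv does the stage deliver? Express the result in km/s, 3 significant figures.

Stage wet mass = m₀ − payload = 141,300 − 2,080 = 139,220 kg.
Stage dry mass = ε × stage wet mass = 0.111 × 139,220 = 15,453.4 kg.
Burnout mass m_f = stage dry + payload = 15,453.4 + 2,080 = 17,533.4 kg.
v_e = Isp · g₀ = 409 × 9.80665 = 4010.9 m/s.
Δv = v_e · ln(141,300/17,533.4) = 4010.9 × ln(8.059) = 4010.9 × 2.0868 ≈ 8370 m/s.

Δv ≈ 8.37 km/s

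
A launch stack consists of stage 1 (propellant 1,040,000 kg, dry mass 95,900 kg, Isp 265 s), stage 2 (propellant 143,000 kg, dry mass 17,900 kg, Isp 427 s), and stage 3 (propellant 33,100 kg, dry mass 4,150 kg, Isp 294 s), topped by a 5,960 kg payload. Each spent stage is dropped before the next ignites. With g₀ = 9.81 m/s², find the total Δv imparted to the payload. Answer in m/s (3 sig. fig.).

Δv ≈ 13100 m/s

Ignition mass of stage 1 = 1,040,000+95,900 + 143,000+17,900 + 33,100+4,150 + 5,960 = 1,340,010 kg.
Stage 1: m₀ = 1,340,010 kg, m_f = 1,340,010 − 1,040,000 = 300,010 kg; Δv = 265×9.81×ln(4.467) = 2599.7×1.4966 ≈ 3891 m/s.
Stage 2: m₀ = 204,110 kg, m_f = 204,110 − 143,000 = 61,110 kg; Δv = 427×9.81×ln(3.34) = 4188.9×1.2060 ≈ 5052 m/s.
Stage 3: m₀ = 43,210 kg, m_f = 43,210 − 33,100 = 10,110 kg; Δv = 294×9.81×ln(4.274) = 2884.1×1.4525 ≈ 4189 m/s.
Total Δv = 3891 + 5052 + 4189 = 13132 m/s.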